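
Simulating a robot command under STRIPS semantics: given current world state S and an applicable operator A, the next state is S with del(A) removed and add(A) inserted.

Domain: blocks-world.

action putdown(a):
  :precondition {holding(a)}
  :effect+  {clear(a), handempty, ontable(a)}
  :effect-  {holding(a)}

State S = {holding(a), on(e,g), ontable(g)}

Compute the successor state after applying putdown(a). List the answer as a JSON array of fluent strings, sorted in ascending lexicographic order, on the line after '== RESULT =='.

Progress:
  pre ⊆ S: {holding(a)} ⊆ S  — applicable
  S \ del = {on(e,g), ontable(g)}
  ∪ add   = {clear(a), handempty, on(e,g), ontable(a), ontable(g)}

== RESULT ==
["clear(a)", "handempty", "on(e,g)", "ontable(a)", "ontable(g)"]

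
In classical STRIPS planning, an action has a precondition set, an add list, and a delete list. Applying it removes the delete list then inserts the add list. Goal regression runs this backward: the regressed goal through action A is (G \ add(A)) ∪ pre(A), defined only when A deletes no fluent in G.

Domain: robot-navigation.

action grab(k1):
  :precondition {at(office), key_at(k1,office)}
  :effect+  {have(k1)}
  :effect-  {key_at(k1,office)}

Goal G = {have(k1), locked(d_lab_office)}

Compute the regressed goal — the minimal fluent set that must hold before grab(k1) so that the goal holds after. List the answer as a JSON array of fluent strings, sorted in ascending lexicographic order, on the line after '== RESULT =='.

Compute (G \ add) ∪ pre:
  G ∩ del = {}  (empty — regression defined)
  G \ add = {have(k1), locked(d_lab_office)} \ {have(k1)} = {locked(d_lab_office)}
  ∪ pre   = {locked(d_lab_office)} ∪ {at(office), key_at(k1,office)}
          = {at(office), key_at(k1,office), locked(d_lab_office)}

== RESULT ==
["at(office)", "key_at(k1,office)", "locked(d_lab_office)"]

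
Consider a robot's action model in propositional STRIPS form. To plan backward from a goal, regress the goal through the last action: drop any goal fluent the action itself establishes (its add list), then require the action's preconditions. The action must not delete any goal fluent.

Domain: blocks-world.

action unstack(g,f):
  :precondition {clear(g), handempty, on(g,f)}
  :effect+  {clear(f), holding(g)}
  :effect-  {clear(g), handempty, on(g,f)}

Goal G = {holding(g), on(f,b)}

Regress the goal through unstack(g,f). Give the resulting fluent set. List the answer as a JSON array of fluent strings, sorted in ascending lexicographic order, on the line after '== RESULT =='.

Regress:
  G ∩ del = {}  (empty — regression defined)
  G \ add = {holding(g), on(f,b)} \ {clear(f), holding(g)} = {on(f,b)}
  ∪ pre   = {on(f,b)} ∪ {clear(g), handempty, on(g,f)}
          = {clear(g), handempty, on(f,b), on(g,f)}

== RESULT ==
["clear(g)", "handempty", "on(f,b)", "on(g,f)"]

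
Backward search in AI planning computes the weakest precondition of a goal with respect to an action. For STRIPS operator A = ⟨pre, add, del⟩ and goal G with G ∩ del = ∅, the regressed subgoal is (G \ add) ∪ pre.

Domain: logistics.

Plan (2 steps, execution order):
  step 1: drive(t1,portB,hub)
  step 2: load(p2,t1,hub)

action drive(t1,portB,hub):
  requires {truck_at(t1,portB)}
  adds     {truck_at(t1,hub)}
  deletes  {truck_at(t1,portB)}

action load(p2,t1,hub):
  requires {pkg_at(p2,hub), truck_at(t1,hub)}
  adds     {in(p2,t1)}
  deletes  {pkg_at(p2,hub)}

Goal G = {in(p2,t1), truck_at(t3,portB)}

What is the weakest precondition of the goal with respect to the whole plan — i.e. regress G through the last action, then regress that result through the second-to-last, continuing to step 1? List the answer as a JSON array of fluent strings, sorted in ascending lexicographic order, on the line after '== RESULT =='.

Work backward from the goal:
  through step 2 (load(p2,t1,hub)): drop {in(p2,t1)}, keep {truck_at(t3,portB)}, require {pkg_at(p2,hub), truck_at(t1,hub)}
    → {pkg_at(p2,hub), truck_at(t1,hub), truck_at(t3,portB)}
  through step 1 (drive(t1,portB,hub)): drop {truck_at(t1,hub)}, keep {pkg_at(p2,hub), truck_at(t3,portB)}, require {truck_at(t1,portB)}
    → {pkg_at(p2,hub), truck_at(t1,portB), truck_at(t3,portB)}

== RESULT ==
["pkg_at(p2,hub)", "truck_at(t1,portB)", "truck_at(t3,portB)"]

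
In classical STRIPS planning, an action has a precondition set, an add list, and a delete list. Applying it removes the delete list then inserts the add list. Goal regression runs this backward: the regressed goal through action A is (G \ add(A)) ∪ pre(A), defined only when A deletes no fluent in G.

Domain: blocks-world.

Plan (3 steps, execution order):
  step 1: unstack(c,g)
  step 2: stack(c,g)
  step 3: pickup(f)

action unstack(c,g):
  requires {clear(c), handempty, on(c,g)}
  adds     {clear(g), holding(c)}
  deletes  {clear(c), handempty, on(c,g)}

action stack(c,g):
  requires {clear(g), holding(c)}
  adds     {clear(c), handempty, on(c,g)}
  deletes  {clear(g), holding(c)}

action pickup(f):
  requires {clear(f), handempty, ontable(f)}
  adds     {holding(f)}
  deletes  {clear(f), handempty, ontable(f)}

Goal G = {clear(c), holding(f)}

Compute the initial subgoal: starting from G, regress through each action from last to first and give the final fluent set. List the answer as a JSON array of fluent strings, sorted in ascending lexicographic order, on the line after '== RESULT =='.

Work backward from the goal:
  through step 3 (pickup(f)): drop {holding(f)}, keep {clear(c)}, require {clear(f), handempty, ontable(f)}
    → {clear(c), clear(f), handempty, ontable(f)}
  through step 2 (stack(c,g)): drop {clear(c), handempty}, keep {clear(f), ontable(f)}, require {clear(g), holding(c)}
    → {clear(f), clear(g), holding(c), ontable(f)}
  through step 1 (unstack(c,g)): drop {clear(g), holding(c)}, keep {clear(f), ontable(f)}, require {clear(c), handempty, on(c,g)}
    → {clear(c), clear(f), handempty, on(c,g), ontable(f)}

== RESULT ==
["clear(c)", "clear(f)", "handempty", "on(c,g)", "ontable(f)"]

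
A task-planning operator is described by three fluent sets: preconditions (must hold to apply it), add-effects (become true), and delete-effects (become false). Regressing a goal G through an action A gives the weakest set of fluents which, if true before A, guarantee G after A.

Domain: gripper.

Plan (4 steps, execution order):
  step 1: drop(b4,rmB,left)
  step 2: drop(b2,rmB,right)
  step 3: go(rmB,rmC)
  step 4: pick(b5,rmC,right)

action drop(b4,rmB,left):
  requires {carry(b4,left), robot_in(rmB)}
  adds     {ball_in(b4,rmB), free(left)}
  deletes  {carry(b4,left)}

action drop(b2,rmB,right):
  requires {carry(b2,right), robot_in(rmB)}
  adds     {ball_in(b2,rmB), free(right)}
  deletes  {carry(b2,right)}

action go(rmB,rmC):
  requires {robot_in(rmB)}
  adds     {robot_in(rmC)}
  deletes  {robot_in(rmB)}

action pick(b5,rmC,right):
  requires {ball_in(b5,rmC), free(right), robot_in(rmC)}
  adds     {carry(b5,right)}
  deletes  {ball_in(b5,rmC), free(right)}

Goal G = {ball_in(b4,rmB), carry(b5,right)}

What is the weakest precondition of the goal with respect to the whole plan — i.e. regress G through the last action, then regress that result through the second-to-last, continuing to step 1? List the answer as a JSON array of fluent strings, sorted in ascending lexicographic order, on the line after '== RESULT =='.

Work backward from the goal:
  through step 4 (pick(b5,rmC,right)): drop {carry(b5,right)}, keep {ball_in(b4,rmB)}, require {ball_in(b5,rmC), free(right), robot_in(rmC)}
    → {ball_in(b4,rmB), ball_in(b5,rmC), free(right), robot_in(rmC)}
  through step 3 (go(rmB,rmC)): drop {robot_in(rmC)}, keep {ball_in(b4,rmB), ball_in(b5,rmC), free(right)}, require {robot_in(rmB)}
    → {ball_in(b4,rmB), ball_in(b5,rmC), free(right), robot_in(rmB)}
  through step 2 (drop(b2,rmB,right)): drop {free(right)}, keep {ball_in(b4,rmB), ball_in(b5,rmC), robot_in(rmB)}, require {carry(b2,right), robot_in(rmB)}
    → {ball_in(b4,rmB), ball_in(b5,rmC), carry(b2,right), robot_in(rmB)}
  through step 1 (drop(b4,rmB,left)): drop {ball_in(b4,rmB)}, keep {ball_in(b5,rmC), carry(b2,right), robot_in(rmB)}, require {carry(b4,left), robot_in(rmB)}
    → {ball_in(b5,rmC), carry(b2,right), carry(b4,left), robot_in(rmB)}

== RESULT ==
["ball_in(b5,rmC)", "carry(b2,right)", "carry(b4,left)", "robot_in(rmB)"]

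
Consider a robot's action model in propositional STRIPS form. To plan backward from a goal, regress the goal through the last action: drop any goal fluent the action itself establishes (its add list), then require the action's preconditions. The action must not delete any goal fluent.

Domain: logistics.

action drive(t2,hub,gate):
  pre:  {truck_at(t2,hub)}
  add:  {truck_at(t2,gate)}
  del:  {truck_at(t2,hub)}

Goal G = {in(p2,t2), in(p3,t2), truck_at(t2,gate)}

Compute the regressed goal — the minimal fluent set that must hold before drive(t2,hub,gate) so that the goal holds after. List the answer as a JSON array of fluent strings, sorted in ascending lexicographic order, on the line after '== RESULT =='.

Compute (G \ add) ∪ pre:
  G ∩ del = {}  (empty — regression defined)
  G \ add = {in(p2,t2), in(p3,t2), truck_at(t2,gate)} \ {truck_at(t2,gate)} = {in(p2,t2), in(p3,t2)}
  ∪ pre   = {in(p2,t2), in(p3,t2)} ∪ {truck_at(t2,hub)}
          = {in(p2,t2), in(p3,t2), truck_at(t2,hub)}

== RESULT ==
["in(p2,t2)", "in(p3,t2)", "truck_at(t2,hub)"]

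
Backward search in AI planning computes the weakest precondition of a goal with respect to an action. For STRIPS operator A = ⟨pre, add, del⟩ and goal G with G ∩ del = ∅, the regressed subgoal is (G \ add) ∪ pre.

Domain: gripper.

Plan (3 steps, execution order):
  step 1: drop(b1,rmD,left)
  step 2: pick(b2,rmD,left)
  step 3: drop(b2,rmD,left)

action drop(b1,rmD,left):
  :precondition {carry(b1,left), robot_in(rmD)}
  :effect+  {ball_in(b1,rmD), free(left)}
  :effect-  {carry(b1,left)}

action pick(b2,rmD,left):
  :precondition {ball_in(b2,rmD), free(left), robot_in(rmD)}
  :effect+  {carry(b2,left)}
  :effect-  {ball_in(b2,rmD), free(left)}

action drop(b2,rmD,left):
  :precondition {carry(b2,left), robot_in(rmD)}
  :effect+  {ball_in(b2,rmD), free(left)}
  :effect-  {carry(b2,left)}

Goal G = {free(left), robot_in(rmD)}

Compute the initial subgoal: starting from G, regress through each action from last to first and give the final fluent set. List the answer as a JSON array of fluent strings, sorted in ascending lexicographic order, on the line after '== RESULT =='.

Regress step by step:
  through step 3 (drop(b2,rmD,left)): drop {free(left)}, keep {robot_in(rmD)}, require {carry(b2,left), robot_in(rmD)}
    → {carry(b2,left), robot_in(rmD)}
  through step 2 (pick(b2,rmD,left)): drop {carry(b2,left)}, keep {robot_in(rmD)}, require {ball_in(b2,rmD), free(left), robot_in(rmD)}
    → {ball_in(b2,rmD), free(left), robot_in(rmD)}
  through step 1 (drop(b1,rmD,left)): drop {free(left)}, keep {ball_in(b2,rmD), robot_in(rmD)}, require {carry(b1,left), robot_in(rmD)}
    → {ball_in(b2,rmD), carry(b1,left), robot_in(rmD)}

== RESULT ==
["ball_in(b2,rmD)", "carry(b1,left)", "robot_in(rmD)"]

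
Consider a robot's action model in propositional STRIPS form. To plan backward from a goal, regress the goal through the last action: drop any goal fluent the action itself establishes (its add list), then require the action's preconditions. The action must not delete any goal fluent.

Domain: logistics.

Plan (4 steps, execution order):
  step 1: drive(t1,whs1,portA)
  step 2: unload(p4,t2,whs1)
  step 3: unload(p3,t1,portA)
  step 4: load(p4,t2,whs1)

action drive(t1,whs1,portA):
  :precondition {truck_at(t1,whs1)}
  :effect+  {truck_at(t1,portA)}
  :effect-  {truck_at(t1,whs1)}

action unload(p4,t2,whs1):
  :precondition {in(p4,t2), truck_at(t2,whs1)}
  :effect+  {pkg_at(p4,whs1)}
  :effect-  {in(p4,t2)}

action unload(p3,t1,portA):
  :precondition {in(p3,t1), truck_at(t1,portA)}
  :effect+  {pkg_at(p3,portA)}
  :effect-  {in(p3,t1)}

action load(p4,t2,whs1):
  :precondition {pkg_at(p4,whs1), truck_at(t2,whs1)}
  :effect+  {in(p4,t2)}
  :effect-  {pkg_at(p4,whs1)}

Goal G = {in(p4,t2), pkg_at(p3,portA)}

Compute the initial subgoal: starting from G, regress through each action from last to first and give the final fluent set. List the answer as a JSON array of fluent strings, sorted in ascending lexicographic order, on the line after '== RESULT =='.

Regress step by step:
  through step 4 (load(p4,t2,whs1)): drop {in(p4,t2)}, keep {pkg_at(p3,portA)}, require {pkg_at(p4,whs1), truck_at(t2,whs1)}
    → {pkg_at(p3,portA), pkg_at(p4,whs1), truck_at(t2,whs1)}
  through step 3 (unload(p3,t1,portA)): drop {pkg_at(p3,portA)}, keep {pkg_at(p4,whs1), truck_at(t2,whs1)}, require {in(p3,t1), truck_at(t1,portA)}
    → {in(p3,t1), pkg_at(p4,whs1), truck_at(t1,portA), truck_at(t2,whs1)}
  through step 2 (unload(p4,t2,whs1)): drop {pkg_at(p4,whs1)}, keep {in(p3,t1), truck_at(t1,portA), truck_at(t2,whs1)}, require {in(p4,t2), truck_at(t2,whs1)}
    → {in(p3,t1), in(p4,t2), truck_at(t1,portA), truck_at(t2,whs1)}
  through step 1 (drive(t1,whs1,portA)): drop {truck_at(t1,portA)}, keep {in(p3,t1), in(p4,t2), truck_at(t2,whs1)}, require {truck_at(t1,whs1)}
    → {in(p3,t1), in(p4,t2), truck_at(t1,whs1), truck_at(t2,whs1)}

== RESULT ==
["in(p3,t1)", "in(p4,t2)", "truck_at(t1,whs1)", "truck_at(t2,whs1)"]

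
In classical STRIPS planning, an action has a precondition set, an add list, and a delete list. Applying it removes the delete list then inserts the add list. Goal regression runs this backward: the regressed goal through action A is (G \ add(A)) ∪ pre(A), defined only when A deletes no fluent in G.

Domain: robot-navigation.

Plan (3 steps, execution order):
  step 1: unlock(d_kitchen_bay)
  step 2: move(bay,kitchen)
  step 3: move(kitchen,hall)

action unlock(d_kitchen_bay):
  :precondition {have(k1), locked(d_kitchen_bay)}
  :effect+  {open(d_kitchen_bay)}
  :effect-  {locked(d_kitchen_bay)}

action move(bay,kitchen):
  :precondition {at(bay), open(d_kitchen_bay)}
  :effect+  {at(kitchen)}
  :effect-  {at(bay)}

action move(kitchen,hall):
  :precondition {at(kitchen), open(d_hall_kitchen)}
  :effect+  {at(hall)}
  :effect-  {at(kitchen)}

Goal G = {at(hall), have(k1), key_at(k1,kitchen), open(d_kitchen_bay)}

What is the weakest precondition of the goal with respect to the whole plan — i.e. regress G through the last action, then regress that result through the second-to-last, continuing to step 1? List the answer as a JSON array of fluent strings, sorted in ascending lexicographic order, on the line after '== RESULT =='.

Work backward from the goal:
  through step 3 (move(kitchen,hall)): drop {at(hall)}, keep {have(k1), key_at(k1,kitchen), open(d_kitchen_bay)}, require {at(kitchen), open(d_hall_kitchen)}
    → {at(kitchen), have(k1), key_at(k1,kitchen), open(d_hall_kitchen), open(d_kitchen_bay)}
  through step 2 (move(bay,kitchen)): drop {at(kitchen)}, keep {have(k1), key_at(k1,kitchen), open(d_hall_kitchen), open(d_kitchen_bay)}, require {at(bay), open(d_kitchen_bay)}
    → {at(bay), have(k1), key_at(k1,kitchen), open(d_hall_kitchen), open(d_kitchen_bay)}
  through step 1 (unlock(d_kitchen_bay)): drop {open(d_kitchen_bay)}, keep {at(bay), have(k1), key_at(k1,kitchen), open(d_hall_kitchen)}, require {have(k1), locked(d_kitchen_bay)}
    → {at(bay), have(k1), key_at(k1,kitchen), locked(d_kitchen_bay), open(d_hall_kitchen)}

== RESULT ==
["at(bay)", "have(k1)", "key_at(k1,kitchen)", "locked(d_kitchen_bay)", "open(d_hall_kitchen)"]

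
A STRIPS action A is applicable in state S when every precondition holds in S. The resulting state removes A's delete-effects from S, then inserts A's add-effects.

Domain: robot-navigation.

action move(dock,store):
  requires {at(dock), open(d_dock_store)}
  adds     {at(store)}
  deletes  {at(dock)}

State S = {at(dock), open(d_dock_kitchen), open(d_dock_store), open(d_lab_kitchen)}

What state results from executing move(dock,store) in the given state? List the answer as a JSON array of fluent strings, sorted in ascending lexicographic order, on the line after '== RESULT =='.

Compute (S \ del) ∪ add:
  pre ⊆ S: {at(dock), open(d_dock_store)} ⊆ S  — applicable
  S \ del = {open(d_dock_kitchen), open(d_dock_store), open(d_lab_kitchen)}
  ∪ add   = {at(store), open(d_dock_kitchen), open(d_dock_store), open(d_lab_kitchen)}

== RESULT ==
["at(store)", "open(d_dock_kitchen)", "open(d_dock_store)", "open(d_lab_kitchen)"]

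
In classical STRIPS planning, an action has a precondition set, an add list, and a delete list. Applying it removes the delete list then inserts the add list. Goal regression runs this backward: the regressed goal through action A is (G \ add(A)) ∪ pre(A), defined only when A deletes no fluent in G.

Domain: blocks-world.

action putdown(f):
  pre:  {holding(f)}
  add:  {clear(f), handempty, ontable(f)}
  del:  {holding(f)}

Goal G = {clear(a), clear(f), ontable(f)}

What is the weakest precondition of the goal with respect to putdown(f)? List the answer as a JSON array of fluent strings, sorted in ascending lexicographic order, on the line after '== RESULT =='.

Compute (G \ add) ∪ pre:
  G ∩ del = {}  (empty — regression defined)
  G \ add = {clear(a), clear(f), ontable(f)} \ {clear(f), handempty, ontable(f)} = {clear(a)}
  ∪ pre   = {clear(a)} ∪ {holding(f)}
          = {clear(a), holding(f)}

== RESULT ==
["clear(a)", "holding(f)"]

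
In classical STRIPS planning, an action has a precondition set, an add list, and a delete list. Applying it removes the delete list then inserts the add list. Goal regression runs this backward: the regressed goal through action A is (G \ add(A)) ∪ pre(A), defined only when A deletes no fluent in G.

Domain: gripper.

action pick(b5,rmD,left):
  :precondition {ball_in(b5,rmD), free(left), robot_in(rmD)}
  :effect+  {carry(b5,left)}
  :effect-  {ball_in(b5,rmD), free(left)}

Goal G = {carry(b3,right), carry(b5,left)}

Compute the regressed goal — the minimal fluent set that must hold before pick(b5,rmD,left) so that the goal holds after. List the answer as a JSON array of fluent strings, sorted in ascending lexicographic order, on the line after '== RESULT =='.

Regress:
  G ∩ del = {}  (empty — regression defined)
  G \ add = {carry(b3,right), carry(b5,left)} \ {carry(b5,left)} = {carry(b3,right)}
  ∪ pre   = {carry(b3,right)} ∪ {ball_in(b5,rmD), free(left), robot_in(rmD)}
          = {ball_in(b5,rmD), carry(b3,right), free(left), robot_in(rmD)}

== RESULT ==
["ball_in(b5,rmD)", "carry(b3,right)", "free(left)", "robot_in(rmD)"]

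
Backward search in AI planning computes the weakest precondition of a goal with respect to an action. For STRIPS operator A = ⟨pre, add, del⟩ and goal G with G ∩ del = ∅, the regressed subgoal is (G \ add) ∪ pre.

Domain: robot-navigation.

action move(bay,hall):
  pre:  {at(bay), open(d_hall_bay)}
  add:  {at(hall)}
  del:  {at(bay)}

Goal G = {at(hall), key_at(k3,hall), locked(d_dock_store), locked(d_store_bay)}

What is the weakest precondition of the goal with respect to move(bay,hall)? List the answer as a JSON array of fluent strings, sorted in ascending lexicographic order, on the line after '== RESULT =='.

Compute (G \ add) ∪ pre:
  G ∩ del = {}  (empty — regression defined)
  G \ add = {at(hall), key_at(k3,hall), locked(d_dock_store), locked(d_store_bay)} \ {at(hall)} = {key_at(k3,hall), locked(d_dock_store), locked(d_store_bay)}
  ∪ pre   = {key_at(k3,hall), locked(d_dock_store), locked(d_store_bay)} ∪ {at(bay), open(d_hall_bay)}
          = {at(bay), key_at(k3,hall), locked(d_dock_store), locked(d_store_bay), open(d_hall_bay)}

== RESULT ==
["at(bay)", "key_at(k3,hall)", "locked(d_dock_store)", "locked(d_store_bay)", "open(d_hall_bay)"]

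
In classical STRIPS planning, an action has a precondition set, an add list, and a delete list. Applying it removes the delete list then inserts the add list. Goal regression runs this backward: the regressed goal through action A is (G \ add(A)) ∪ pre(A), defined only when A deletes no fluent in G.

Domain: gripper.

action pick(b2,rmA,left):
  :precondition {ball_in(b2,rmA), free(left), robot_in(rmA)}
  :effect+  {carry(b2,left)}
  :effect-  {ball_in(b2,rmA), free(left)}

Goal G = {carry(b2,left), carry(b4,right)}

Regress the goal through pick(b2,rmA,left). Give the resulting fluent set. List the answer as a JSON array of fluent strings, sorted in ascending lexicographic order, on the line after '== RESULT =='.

Compute (G \ add) ∪ pre:
  G ∩ del = {}  (empty — regression defined)
  G \ add = {carry(b2,left), carry(b4,right)} \ {carry(b2,left)} = {carry(b4,right)}
  ∪ pre   = {carry(b4,right)} ∪ {ball_in(b2,rmA), free(left), robot_in(rmA)}
          = {ball_in(b2,rmA), carry(b4,right), free(left), robot_in(rmA)}

== RESULT ==
["ball_in(b2,rmA)", "carry(b4,right)", "free(left)", "robot_in(rmA)"]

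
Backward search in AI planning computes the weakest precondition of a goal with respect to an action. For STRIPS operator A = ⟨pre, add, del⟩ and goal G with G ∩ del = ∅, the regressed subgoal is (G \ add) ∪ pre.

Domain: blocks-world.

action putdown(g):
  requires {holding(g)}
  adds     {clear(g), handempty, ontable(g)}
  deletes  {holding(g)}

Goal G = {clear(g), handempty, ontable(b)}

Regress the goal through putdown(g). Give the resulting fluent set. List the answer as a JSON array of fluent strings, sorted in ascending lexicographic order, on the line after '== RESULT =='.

Regress:
  G ∩ del = {}  (empty — regression defined)
  G \ add = {clear(g), handempty, ontable(b)} \ {clear(g), handempty, ontable(g)} = {ontable(b)}
  ∪ pre   = {ontable(b)} ∪ {holding(g)}
          = {holding(g), ontable(b)}

== RESULT ==
["holding(g)", "ontable(b)"]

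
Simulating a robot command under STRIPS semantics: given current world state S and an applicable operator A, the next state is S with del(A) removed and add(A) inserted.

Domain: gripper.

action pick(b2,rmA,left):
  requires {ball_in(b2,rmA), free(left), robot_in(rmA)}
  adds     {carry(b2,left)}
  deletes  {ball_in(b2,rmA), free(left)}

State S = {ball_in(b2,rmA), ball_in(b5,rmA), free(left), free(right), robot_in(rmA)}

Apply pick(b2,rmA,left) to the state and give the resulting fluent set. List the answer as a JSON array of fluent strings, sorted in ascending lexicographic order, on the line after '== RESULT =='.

Compute (S \ del) ∪ add:
  pre ⊆ S: {ball_in(b2,rmA), free(left), robot_in(rmA)} ⊆ S  — applicable
  S \ del = {ball_in(b5,rmA), free(right), robot_in(rmA)}
  ∪ add   = {ball_in(b5,rmA), carry(b2,left), free(right), robot_in(rmA)}

== RESULT ==
["ball_in(b5,rmA)", "carry(b2,left)", "free(right)", "robot_in(rmA)"]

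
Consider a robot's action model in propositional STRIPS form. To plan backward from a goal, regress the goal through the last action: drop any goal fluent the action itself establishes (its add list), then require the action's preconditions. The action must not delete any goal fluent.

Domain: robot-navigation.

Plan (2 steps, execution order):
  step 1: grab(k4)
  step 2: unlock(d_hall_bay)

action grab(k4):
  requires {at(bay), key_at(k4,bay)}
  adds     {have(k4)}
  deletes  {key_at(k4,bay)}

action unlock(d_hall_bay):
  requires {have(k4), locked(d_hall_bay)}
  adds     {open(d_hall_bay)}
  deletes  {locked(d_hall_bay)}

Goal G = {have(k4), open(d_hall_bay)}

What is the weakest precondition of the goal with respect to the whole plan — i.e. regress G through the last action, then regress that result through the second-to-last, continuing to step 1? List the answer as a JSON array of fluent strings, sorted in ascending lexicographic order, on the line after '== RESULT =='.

Work backward from the goal:
  through step 2 (unlock(d_hall_bay)): drop {open(d_hall_bay)}, keep {have(k4)}, require {have(k4), locked(d_hall_bay)}
    → {have(k4), locked(d_hall_bay)}
  through step 1 (grab(k4)): drop {have(k4)}, keep {locked(d_hall_bay)}, require {at(bay), key_at(k4,bay)}
    → {at(bay), key_at(k4,bay), locked(d_hall_bay)}

== RESULT ==
["at(bay)", "key_at(k4,bay)", "locked(d_hall_bay)"]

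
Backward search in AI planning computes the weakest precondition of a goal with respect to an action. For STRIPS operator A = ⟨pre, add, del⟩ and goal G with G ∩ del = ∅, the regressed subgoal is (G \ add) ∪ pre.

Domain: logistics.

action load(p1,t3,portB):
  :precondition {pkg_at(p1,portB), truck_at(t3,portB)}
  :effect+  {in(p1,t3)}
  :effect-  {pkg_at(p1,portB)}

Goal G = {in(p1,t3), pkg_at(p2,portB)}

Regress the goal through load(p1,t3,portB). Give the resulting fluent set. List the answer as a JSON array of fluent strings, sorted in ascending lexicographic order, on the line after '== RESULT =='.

Compute (G \ add) ∪ pre:
  G ∩ del = {}  (empty — regression defined)
  G \ add = {in(p1,t3), pkg_at(p2,portB)} \ {in(p1,t3)} = {pkg_at(p2,portB)}
  ∪ pre   = {pkg_at(p2,portB)} ∪ {pkg_at(p1,portB), truck_at(t3,portB)}
          = {pkg_at(p1,portB), pkg_at(p2,portB), truck_at(t3,portB)}

== RESULT ==
["pkg_at(p1,portB)", "pkg_at(p2,portB)", "truck_at(t3,portB)"]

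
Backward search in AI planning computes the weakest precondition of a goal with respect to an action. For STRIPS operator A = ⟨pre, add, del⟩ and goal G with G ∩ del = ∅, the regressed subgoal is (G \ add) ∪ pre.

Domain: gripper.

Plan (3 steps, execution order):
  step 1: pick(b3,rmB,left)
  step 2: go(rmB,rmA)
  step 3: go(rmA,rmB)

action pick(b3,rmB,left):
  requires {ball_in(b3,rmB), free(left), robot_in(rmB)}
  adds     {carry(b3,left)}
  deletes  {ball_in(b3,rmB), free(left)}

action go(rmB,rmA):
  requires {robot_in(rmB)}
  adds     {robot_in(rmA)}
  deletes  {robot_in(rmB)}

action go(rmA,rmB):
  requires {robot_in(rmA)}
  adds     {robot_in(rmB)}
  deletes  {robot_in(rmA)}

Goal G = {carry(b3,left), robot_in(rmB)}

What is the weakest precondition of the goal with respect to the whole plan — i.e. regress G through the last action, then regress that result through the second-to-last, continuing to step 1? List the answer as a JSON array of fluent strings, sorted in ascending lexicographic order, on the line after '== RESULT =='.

Work backward from the goal:
  through step 3 (go(rmA,rmB)): drop {robot_in(rmB)}, keep {carry(b3,left)}, require {robot_in(rmA)}
    → {carry(b3,left), robot_in(rmA)}
  through step 2 (go(rmB,rmA)): drop {robot_in(rmA)}, keep {carry(b3,left)}, require {robot_in(rmB)}
    → {carry(b3,left), robot_in(rmB)}
  through step 1 (pick(b3,rmB,left)): drop {carry(b3,left)}, keep {robot_in(rmB)}, require {ball_in(b3,rmB), free(left), robot_in(rmB)}
    → {ball_in(b3,rmB), free(left), robot_in(rmB)}

== RESULT ==
["ball_in(b3,rmB)", "free(left)", "robot_in(rmB)"]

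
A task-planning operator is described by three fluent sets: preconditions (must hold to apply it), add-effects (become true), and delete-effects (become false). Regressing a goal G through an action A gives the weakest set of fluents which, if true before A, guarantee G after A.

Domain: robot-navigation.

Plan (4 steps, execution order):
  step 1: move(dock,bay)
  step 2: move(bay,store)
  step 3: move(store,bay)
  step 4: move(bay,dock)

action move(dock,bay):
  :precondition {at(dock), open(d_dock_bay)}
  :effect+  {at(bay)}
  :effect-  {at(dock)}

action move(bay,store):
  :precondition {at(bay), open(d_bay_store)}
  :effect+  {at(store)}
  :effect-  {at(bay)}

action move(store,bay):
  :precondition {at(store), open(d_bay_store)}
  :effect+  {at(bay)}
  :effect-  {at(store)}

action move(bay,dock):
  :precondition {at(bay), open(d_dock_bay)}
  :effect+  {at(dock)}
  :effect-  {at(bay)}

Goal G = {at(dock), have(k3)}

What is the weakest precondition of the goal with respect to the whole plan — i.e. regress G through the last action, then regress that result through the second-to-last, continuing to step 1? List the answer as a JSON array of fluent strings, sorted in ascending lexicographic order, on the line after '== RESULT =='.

Work backward from the goal:
  through step 4 (move(bay,dock)): drop {at(dock)}, keep {have(k3)}, require {at(bay), open(d_dock_bay)}
    → {at(bay), have(k3), open(d_dock_bay)}
  through step 3 (move(store,bay)): drop {at(bay)}, keep {have(k3), open(d_dock_bay)}, require {at(store), open(d_bay_store)}
    → {at(store), have(k3), open(d_bay_store), open(d_dock_bay)}
  through step 2 (move(bay,store)): drop {at(store)}, keep {have(k3), open(d_bay_store), open(d_dock_bay)}, require {at(bay), open(d_bay_store)}
    → {at(bay), have(k3), open(d_bay_store), open(d_dock_bay)}
  through step 1 (move(dock,bay)): drop {at(bay)}, keep {have(k3), open(d_bay_store), open(d_dock_bay)}, require {at(dock), open(d_dock_bay)}
    → {at(dock), have(k3), open(d_bay_store), open(d_dock_bay)}

== RESULT ==
["at(dock)", "have(k3)", "open(d_bay_store)", "open(d_dock_bay)"]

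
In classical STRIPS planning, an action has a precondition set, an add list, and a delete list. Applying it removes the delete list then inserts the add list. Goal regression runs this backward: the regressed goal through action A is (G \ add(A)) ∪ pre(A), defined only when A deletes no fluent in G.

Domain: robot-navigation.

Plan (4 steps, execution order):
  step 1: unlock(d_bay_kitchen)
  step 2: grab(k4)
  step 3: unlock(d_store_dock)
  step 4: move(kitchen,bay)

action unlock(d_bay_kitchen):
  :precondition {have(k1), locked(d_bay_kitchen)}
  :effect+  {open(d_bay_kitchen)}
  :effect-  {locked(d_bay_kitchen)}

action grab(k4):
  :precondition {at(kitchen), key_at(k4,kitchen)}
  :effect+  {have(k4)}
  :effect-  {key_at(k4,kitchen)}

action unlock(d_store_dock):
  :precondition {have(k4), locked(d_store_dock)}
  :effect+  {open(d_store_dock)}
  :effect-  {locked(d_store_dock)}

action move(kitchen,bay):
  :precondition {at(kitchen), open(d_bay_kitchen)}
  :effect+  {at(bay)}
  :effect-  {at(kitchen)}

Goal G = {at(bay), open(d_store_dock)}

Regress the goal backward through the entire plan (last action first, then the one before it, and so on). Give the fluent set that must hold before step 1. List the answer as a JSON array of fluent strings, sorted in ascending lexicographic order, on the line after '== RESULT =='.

Regress step by step:
  through step 4 (move(kitchen,bay)): drop {at(bay)}, keep {open(d_store_dock)}, require {at(kitchen), open(d_bay_kitchen)}
    → {at(kitchen), open(d_bay_kitchen), open(d_store_dock)}
  through step 3 (unlock(d_store_dock)): drop {open(d_store_dock)}, keep {at(kitchen), open(d_bay_kitchen)}, require {have(k4), locked(d_store_dock)}
    → {at(kitchen), have(k4), locked(d_store_dock), open(d_bay_kitchen)}
  through step 2 (grab(k4)): drop {have(k4)}, keep {at(kitchen), locked(d_store_dock), open(d_bay_kitchen)}, require {at(kitchen), key_at(k4,kitchen)}
    → {at(kitchen), key_at(k4,kitchen), locked(d_store_dock), open(d_bay_kitchen)}
  through step 1 (unlock(d_bay_kitchen)): drop {open(d_bay_kitchen)}, keep {at(kitchen), key_at(k4,kitchen), locked(d_store_dock)}, require {have(k1), locked(d_bay_kitchen)}
    → {at(kitchen), have(k1), key_at(k4,kitchen), locked(d_bay_kitchen), locked(d_store_dock)}

== RESULT ==
["at(kitchen)", "have(k1)", "key_at(k4,kitchen)", "locked(d_bay_kitchen)", "locked(d_store_dock)"]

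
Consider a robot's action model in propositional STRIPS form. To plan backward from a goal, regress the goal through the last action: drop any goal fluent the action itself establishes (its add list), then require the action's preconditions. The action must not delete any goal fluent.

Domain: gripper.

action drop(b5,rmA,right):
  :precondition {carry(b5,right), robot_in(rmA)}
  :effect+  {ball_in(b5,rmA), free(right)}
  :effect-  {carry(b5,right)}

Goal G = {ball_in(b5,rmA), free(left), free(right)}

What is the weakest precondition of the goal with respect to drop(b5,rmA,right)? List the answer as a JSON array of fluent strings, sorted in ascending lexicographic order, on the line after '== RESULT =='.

Compute (G \ add) ∪ pre:
  G ∩ del = {}  (empty — regression defined)
  G \ add = {ball_in(b5,rmA), free(left), free(right)} \ {ball_in(b5,rmA), free(right)} = {free(left)}
  ∪ pre   = {free(left)} ∪ {carry(b5,right), robot_in(rmA)}
          = {carry(b5,right), free(left), robot_in(rmA)}

== RESULT ==
["carry(b5,right)", "free(left)", "robot_in(rmA)"]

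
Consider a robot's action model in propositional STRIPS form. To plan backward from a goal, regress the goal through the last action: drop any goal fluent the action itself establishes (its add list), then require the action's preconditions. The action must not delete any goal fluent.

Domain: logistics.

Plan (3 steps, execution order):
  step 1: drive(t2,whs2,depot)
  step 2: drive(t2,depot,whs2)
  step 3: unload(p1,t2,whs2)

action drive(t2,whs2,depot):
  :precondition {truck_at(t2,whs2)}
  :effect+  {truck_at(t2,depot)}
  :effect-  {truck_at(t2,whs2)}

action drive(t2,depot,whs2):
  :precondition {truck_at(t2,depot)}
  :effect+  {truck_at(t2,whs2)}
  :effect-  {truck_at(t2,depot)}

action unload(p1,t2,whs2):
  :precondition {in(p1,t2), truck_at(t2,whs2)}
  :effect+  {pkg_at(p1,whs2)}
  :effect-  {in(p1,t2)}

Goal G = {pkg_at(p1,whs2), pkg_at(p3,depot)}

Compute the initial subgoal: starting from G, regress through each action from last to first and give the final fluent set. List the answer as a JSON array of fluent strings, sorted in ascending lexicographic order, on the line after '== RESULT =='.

Regress step by step:
  through step 3 (unload(p1,t2,whs2)): drop {pkg_at(p1,whs2)}, keep {pkg_at(p3,depot)}, require {in(p1,t2), truck_at(t2,whs2)}
    → {in(p1,t2), pkg_at(p3,depot), truck_at(t2,whs2)}
  through step 2 (drive(t2,depot,whs2)): drop {truck_at(t2,whs2)}, keep {in(p1,t2), pkg_at(p3,depot)}, require {truck_at(t2,depot)}
    → {in(p1,t2), pkg_at(p3,depot), truck_at(t2,depot)}
  through step 1 (drive(t2,whs2,depot)): drop {truck_at(t2,depot)}, keep {in(p1,t2), pkg_at(p3,depot)}, require {truck_at(t2,whs2)}
    → {in(p1,t2), pkg_at(p3,depot), truck_at(t2,whs2)}

== RESULT ==
["in(p1,t2)", "pkg_at(p3,depot)", "truck_at(t2,whs2)"]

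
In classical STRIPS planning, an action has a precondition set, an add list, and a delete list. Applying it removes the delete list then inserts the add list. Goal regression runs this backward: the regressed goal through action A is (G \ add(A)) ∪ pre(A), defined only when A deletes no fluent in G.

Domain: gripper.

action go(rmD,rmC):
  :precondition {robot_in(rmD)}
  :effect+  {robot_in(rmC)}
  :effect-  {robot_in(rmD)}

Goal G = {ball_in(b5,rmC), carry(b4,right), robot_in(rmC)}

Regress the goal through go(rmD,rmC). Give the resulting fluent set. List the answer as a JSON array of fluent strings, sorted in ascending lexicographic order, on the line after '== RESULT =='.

Regress:
  G ∩ del = {}  (empty — regression defined)
  G \ add = {ball_in(b5,rmC), carry(b4,right), robot_in(rmC)} \ {robot_in(rmC)} = {ball_in(b5,rmC), carry(b4,right)}
  ∪ pre   = {ball_in(b5,rmC), carry(b4,right)} ∪ {robot_in(rmD)}
          = {ball_in(b5,rmC), carry(b4,right), robot_in(rmD)}

== RESULT ==
["ball_in(b5,rmC)", "carry(b4,right)", "robot_in(rmD)"]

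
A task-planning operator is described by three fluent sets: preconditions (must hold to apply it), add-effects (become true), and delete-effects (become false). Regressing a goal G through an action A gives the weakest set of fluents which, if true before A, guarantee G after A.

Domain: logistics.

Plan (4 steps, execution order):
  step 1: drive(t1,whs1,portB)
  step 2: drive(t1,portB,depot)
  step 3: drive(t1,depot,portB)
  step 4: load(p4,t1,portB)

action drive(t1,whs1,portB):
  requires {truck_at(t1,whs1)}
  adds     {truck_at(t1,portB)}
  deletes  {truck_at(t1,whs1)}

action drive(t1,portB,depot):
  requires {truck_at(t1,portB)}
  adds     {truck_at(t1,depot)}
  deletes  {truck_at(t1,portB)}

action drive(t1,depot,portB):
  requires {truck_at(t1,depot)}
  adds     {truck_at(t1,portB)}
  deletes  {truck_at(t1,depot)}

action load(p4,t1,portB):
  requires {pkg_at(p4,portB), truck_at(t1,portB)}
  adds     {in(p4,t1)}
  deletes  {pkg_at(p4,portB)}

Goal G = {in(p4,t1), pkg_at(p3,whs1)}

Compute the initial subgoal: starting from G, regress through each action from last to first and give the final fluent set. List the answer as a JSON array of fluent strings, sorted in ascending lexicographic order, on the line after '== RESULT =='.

Regress step by step:
  through step 4 (load(p4,t1,portB)): drop {in(p4,t1)}, keep {pkg_at(p3,whs1)}, require {pkg_at(p4,portB), truck_at(t1,portB)}
    → {pkg_at(p3,whs1), pkg_at(p4,portB), truck_at(t1,portB)}
  through step 3 (drive(t1,depot,portB)): drop {truck_at(t1,portB)}, keep {pkg_at(p3,whs1), pkg_at(p4,portB)}, require {truck_at(t1,depot)}
    → {pkg_at(p3,whs1), pkg_at(p4,portB), truck_at(t1,depot)}
  through step 2 (drive(t1,portB,depot)): drop {truck_at(t1,depot)}, keep {pkg_at(p3,whs1), pkg_at(p4,portB)}, require {truck_at(t1,portB)}
    → {pkg_at(p3,whs1), pkg_at(p4,portB), truck_at(t1,portB)}
  through step 1 (drive(t1,whs1,portB)): drop {truck_at(t1,portB)}, keep {pkg_at(p3,whs1), pkg_at(p4,portB)}, require {truck_at(t1,whs1)}
    → {pkg_at(p3,whs1), pkg_at(p4,portB), truck_at(t1,whs1)}

== RESULT ==
["pkg_at(p3,whs1)", "pkg_at(p4,portB)", "truck_at(t1,whs1)"]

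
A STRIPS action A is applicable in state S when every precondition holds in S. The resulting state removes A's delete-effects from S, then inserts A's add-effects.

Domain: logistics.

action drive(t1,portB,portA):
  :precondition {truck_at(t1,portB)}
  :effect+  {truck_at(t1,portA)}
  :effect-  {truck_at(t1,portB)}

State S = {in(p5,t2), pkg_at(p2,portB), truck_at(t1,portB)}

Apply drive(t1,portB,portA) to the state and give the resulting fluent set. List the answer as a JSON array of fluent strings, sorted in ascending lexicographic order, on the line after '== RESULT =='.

Progress:
  pre ⊆ S: {truck_at(t1,portB)} ⊆ S  — applicable
  S \ del = {in(p5,t2), pkg_at(p2,portB)}
  ∪ add   = {in(p5,t2), pkg_at(p2,portB), truck_at(t1,portA)}

== RESULT ==
["in(p5,t2)", "pkg_at(p2,portB)", "truck_at(t1,portA)"]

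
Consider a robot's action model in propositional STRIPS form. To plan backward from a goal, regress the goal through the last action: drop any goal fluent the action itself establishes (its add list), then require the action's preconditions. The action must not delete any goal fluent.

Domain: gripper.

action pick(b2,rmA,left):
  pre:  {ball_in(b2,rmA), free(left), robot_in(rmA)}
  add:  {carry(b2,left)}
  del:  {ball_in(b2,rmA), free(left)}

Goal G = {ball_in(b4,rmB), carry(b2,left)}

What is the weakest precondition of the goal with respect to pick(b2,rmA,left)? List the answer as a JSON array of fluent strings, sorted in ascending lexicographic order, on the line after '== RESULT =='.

Regress:
  G ∩ del = {}  (empty — regression defined)
  G \ add = {ball_in(b4,rmB), carry(b2,left)} \ {carry(b2,left)} = {ball_in(b4,rmB)}
  ∪ pre   = {ball_in(b4,rmB)} ∪ {ball_in(b2,rmA), free(left), robot_in(rmA)}
          = {ball_in(b2,rmA), ball_in(b4,rmB), free(left), robot_in(rmA)}

== RESULT ==
["ball_in(b2,rmA)", "ball_in(b4,rmB)", "free(left)", "robot_in(rmA)"]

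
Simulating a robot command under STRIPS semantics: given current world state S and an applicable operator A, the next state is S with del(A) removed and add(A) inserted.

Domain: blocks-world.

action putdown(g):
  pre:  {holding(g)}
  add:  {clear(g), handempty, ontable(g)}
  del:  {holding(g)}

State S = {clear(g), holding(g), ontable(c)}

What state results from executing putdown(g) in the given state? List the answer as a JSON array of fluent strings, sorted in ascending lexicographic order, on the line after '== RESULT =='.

Compute (S \ del) ∪ add:
  pre ⊆ S: {holding(g)} ⊆ S  — applicable
  S \ del = {clear(g), ontable(c)}
  ∪ add   = {clear(g), handempty, ontable(c), ontable(g)}

== RESULT ==
["clear(g)", "handempty", "ontable(c)", "ontable(g)"]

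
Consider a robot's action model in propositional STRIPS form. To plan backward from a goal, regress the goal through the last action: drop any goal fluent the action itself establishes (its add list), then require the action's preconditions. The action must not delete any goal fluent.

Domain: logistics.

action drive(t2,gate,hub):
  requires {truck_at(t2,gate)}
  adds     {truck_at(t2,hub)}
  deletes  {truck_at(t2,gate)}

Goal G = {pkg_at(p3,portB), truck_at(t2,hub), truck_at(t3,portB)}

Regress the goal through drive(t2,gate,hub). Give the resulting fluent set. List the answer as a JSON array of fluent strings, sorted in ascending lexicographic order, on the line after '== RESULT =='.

Regress:
  G ∩ del = {}  (empty — regression defined)
  G \ add = {pkg_at(p3,portB), truck_at(t2,hub), truck_at(t3,portB)} \ {truck_at(t2,hub)} = {pkg_at(p3,portB), truck_at(t3,portB)}
  ∪ pre   = {pkg_at(p3,portB), truck_at(t3,portB)} ∪ {truck_at(t2,gate)}
          = {pkg_at(p3,portB), truck_at(t2,gate), truck_at(t3,portB)}

== RESULT ==
["pkg_at(p3,portB)", "truck_at(t2,gate)", "truck_at(t3,portB)"]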